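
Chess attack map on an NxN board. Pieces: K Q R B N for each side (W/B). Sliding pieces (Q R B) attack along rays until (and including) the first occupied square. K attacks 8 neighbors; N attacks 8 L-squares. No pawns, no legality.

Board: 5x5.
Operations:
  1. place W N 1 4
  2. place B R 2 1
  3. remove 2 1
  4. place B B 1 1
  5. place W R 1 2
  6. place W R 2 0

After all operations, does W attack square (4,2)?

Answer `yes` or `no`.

Op 1: place WN@(1,4)
Op 2: place BR@(2,1)
Op 3: remove (2,1)
Op 4: place BB@(1,1)
Op 5: place WR@(1,2)
Op 6: place WR@(2,0)
Per-piece attacks for W:
  WR@(1,2): attacks (1,3) (1,4) (1,1) (2,2) (3,2) (4,2) (0,2) [ray(0,1) blocked at (1,4); ray(0,-1) blocked at (1,1)]
  WN@(1,4): attacks (2,2) (3,3) (0,2)
  WR@(2,0): attacks (2,1) (2,2) (2,3) (2,4) (3,0) (4,0) (1,0) (0,0)
W attacks (4,2): yes

Answer: yes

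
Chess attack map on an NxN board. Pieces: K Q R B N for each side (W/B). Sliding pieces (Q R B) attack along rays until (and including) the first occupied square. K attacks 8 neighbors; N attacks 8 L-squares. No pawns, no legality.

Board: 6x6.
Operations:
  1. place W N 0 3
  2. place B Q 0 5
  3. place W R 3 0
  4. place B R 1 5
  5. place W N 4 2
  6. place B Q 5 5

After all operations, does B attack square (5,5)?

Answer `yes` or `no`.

Answer: yes

Derivation:
Op 1: place WN@(0,3)
Op 2: place BQ@(0,5)
Op 3: place WR@(3,0)
Op 4: place BR@(1,5)
Op 5: place WN@(4,2)
Op 6: place BQ@(5,5)
Per-piece attacks for B:
  BQ@(0,5): attacks (0,4) (0,3) (1,5) (1,4) (2,3) (3,2) (4,1) (5,0) [ray(0,-1) blocked at (0,3); ray(1,0) blocked at (1,5)]
  BR@(1,5): attacks (1,4) (1,3) (1,2) (1,1) (1,0) (2,5) (3,5) (4,5) (5,5) (0,5) [ray(1,0) blocked at (5,5); ray(-1,0) blocked at (0,5)]
  BQ@(5,5): attacks (5,4) (5,3) (5,2) (5,1) (5,0) (4,5) (3,5) (2,5) (1,5) (4,4) (3,3) (2,2) (1,1) (0,0) [ray(-1,0) blocked at (1,5)]
B attacks (5,5): yes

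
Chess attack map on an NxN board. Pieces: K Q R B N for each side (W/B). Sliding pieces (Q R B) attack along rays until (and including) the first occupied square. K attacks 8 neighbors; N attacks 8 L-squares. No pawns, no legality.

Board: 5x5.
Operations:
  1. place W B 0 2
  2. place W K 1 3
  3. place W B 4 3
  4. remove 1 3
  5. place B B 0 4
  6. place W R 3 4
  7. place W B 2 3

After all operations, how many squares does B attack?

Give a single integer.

Answer: 4

Derivation:
Op 1: place WB@(0,2)
Op 2: place WK@(1,3)
Op 3: place WB@(4,3)
Op 4: remove (1,3)
Op 5: place BB@(0,4)
Op 6: place WR@(3,4)
Op 7: place WB@(2,3)
Per-piece attacks for B:
  BB@(0,4): attacks (1,3) (2,2) (3,1) (4,0)
Union (4 distinct): (1,3) (2,2) (3,1) (4,0)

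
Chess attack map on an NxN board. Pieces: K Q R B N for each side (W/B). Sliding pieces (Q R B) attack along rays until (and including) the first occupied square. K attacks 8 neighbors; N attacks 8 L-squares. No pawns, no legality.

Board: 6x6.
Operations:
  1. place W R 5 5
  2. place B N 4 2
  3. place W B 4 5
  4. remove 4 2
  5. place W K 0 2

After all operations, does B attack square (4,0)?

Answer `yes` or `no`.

Answer: no

Derivation:
Op 1: place WR@(5,5)
Op 2: place BN@(4,2)
Op 3: place WB@(4,5)
Op 4: remove (4,2)
Op 5: place WK@(0,2)
Per-piece attacks for B:
B attacks (4,0): no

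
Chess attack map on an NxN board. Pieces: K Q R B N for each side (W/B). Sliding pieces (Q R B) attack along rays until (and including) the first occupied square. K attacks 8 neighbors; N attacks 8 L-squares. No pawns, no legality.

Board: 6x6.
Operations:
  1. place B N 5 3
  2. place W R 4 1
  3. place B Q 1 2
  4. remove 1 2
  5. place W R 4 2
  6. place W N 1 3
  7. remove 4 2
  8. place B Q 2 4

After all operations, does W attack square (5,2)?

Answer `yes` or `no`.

Answer: no

Derivation:
Op 1: place BN@(5,3)
Op 2: place WR@(4,1)
Op 3: place BQ@(1,2)
Op 4: remove (1,2)
Op 5: place WR@(4,2)
Op 6: place WN@(1,3)
Op 7: remove (4,2)
Op 8: place BQ@(2,4)
Per-piece attacks for W:
  WN@(1,3): attacks (2,5) (3,4) (0,5) (2,1) (3,2) (0,1)
  WR@(4,1): attacks (4,2) (4,3) (4,4) (4,5) (4,0) (5,1) (3,1) (2,1) (1,1) (0,1)
W attacks (5,2): no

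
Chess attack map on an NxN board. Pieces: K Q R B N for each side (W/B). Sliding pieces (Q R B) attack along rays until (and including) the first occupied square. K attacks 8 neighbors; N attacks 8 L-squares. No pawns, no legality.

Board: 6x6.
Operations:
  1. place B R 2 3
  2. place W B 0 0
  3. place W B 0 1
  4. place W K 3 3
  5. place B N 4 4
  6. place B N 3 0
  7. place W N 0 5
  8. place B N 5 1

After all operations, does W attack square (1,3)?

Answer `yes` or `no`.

Answer: yes

Derivation:
Op 1: place BR@(2,3)
Op 2: place WB@(0,0)
Op 3: place WB@(0,1)
Op 4: place WK@(3,3)
Op 5: place BN@(4,4)
Op 6: place BN@(3,0)
Op 7: place WN@(0,5)
Op 8: place BN@(5,1)
Per-piece attacks for W:
  WB@(0,0): attacks (1,1) (2,2) (3,3) [ray(1,1) blocked at (3,3)]
  WB@(0,1): attacks (1,2) (2,3) (1,0) [ray(1,1) blocked at (2,3)]
  WN@(0,5): attacks (1,3) (2,4)
  WK@(3,3): attacks (3,4) (3,2) (4,3) (2,3) (4,4) (4,2) (2,4) (2,2)
W attacks (1,3): yes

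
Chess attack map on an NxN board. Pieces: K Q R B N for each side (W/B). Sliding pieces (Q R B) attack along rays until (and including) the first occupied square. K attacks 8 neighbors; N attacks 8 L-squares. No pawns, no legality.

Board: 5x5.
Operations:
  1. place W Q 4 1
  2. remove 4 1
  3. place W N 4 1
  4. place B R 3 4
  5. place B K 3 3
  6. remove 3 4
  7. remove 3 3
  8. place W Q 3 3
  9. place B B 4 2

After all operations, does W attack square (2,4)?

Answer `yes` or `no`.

Op 1: place WQ@(4,1)
Op 2: remove (4,1)
Op 3: place WN@(4,1)
Op 4: place BR@(3,4)
Op 5: place BK@(3,3)
Op 6: remove (3,4)
Op 7: remove (3,3)
Op 8: place WQ@(3,3)
Op 9: place BB@(4,2)
Per-piece attacks for W:
  WQ@(3,3): attacks (3,4) (3,2) (3,1) (3,0) (4,3) (2,3) (1,3) (0,3) (4,4) (4,2) (2,4) (2,2) (1,1) (0,0) [ray(1,-1) blocked at (4,2)]
  WN@(4,1): attacks (3,3) (2,2) (2,0)
W attacks (2,4): yes

Answer: yes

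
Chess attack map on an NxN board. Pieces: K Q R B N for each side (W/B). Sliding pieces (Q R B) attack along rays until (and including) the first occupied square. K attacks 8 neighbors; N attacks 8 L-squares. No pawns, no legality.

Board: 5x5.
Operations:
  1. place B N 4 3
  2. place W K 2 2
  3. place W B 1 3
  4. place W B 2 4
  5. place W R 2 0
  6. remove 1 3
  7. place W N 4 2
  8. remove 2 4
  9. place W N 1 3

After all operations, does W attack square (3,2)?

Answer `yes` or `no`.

Op 1: place BN@(4,3)
Op 2: place WK@(2,2)
Op 3: place WB@(1,3)
Op 4: place WB@(2,4)
Op 5: place WR@(2,0)
Op 6: remove (1,3)
Op 7: place WN@(4,2)
Op 8: remove (2,4)
Op 9: place WN@(1,3)
Per-piece attacks for W:
  WN@(1,3): attacks (3,4) (2,1) (3,2) (0,1)
  WR@(2,0): attacks (2,1) (2,2) (3,0) (4,0) (1,0) (0,0) [ray(0,1) blocked at (2,2)]
  WK@(2,2): attacks (2,3) (2,1) (3,2) (1,2) (3,3) (3,1) (1,3) (1,1)
  WN@(4,2): attacks (3,4) (2,3) (3,0) (2,1)
W attacks (3,2): yes

Answer: yes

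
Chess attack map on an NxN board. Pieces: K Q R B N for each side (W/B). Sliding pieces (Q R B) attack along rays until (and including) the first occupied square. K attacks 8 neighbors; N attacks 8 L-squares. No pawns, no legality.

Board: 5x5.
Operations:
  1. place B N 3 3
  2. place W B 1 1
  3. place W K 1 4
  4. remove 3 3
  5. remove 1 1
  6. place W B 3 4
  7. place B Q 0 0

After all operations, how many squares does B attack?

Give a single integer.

Op 1: place BN@(3,3)
Op 2: place WB@(1,1)
Op 3: place WK@(1,4)
Op 4: remove (3,3)
Op 5: remove (1,1)
Op 6: place WB@(3,4)
Op 7: place BQ@(0,0)
Per-piece attacks for B:
  BQ@(0,0): attacks (0,1) (0,2) (0,3) (0,4) (1,0) (2,0) (3,0) (4,0) (1,1) (2,2) (3,3) (4,4)
Union (12 distinct): (0,1) (0,2) (0,3) (0,4) (1,0) (1,1) (2,0) (2,2) (3,0) (3,3) (4,0) (4,4)

Answer: 12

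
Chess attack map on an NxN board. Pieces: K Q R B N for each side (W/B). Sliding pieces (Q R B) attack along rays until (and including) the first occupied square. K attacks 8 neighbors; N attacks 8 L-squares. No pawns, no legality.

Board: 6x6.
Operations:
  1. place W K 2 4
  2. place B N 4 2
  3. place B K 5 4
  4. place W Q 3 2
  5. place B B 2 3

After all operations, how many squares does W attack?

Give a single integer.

Op 1: place WK@(2,4)
Op 2: place BN@(4,2)
Op 3: place BK@(5,4)
Op 4: place WQ@(3,2)
Op 5: place BB@(2,3)
Per-piece attacks for W:
  WK@(2,4): attacks (2,5) (2,3) (3,4) (1,4) (3,5) (3,3) (1,5) (1,3)
  WQ@(3,2): attacks (3,3) (3,4) (3,5) (3,1) (3,0) (4,2) (2,2) (1,2) (0,2) (4,3) (5,4) (4,1) (5,0) (2,3) (2,1) (1,0) [ray(1,0) blocked at (4,2); ray(1,1) blocked at (5,4); ray(-1,1) blocked at (2,3)]
Union (20 distinct): (0,2) (1,0) (1,2) (1,3) (1,4) (1,5) (2,1) (2,2) (2,3) (2,5) (3,0) (3,1) (3,3) (3,4) (3,5) (4,1) (4,2) (4,3) (5,0) (5,4)

Answer: 20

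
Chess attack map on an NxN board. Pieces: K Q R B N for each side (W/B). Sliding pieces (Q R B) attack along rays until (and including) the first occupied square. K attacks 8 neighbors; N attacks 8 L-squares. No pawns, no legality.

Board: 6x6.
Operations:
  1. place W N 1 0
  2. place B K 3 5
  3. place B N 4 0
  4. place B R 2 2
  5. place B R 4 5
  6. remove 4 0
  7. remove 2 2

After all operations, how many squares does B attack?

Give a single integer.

Op 1: place WN@(1,0)
Op 2: place BK@(3,5)
Op 3: place BN@(4,0)
Op 4: place BR@(2,2)
Op 5: place BR@(4,5)
Op 6: remove (4,0)
Op 7: remove (2,2)
Per-piece attacks for B:
  BK@(3,5): attacks (3,4) (4,5) (2,5) (4,4) (2,4)
  BR@(4,5): attacks (4,4) (4,3) (4,2) (4,1) (4,0) (5,5) (3,5) [ray(-1,0) blocked at (3,5)]
Union (11 distinct): (2,4) (2,5) (3,4) (3,5) (4,0) (4,1) (4,2) (4,3) (4,4) (4,5) (5,5)

Answer: 11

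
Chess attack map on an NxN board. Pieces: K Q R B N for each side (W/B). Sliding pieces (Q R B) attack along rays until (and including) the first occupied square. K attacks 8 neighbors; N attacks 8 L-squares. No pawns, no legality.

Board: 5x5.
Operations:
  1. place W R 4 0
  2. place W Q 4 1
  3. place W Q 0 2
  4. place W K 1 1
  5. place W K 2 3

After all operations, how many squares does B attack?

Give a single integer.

Answer: 0

Derivation:
Op 1: place WR@(4,0)
Op 2: place WQ@(4,1)
Op 3: place WQ@(0,2)
Op 4: place WK@(1,1)
Op 5: place WK@(2,3)
Per-piece attacks for B:
Union (0 distinct): (none)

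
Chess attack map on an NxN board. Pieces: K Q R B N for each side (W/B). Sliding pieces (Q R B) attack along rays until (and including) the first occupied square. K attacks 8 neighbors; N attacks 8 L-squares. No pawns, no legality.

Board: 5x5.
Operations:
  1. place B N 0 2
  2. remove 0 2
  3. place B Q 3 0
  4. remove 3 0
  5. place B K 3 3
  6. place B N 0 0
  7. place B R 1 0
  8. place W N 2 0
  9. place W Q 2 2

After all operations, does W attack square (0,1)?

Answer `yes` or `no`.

Answer: yes

Derivation:
Op 1: place BN@(0,2)
Op 2: remove (0,2)
Op 3: place BQ@(3,0)
Op 4: remove (3,0)
Op 5: place BK@(3,3)
Op 6: place BN@(0,0)
Op 7: place BR@(1,0)
Op 8: place WN@(2,0)
Op 9: place WQ@(2,2)
Per-piece attacks for W:
  WN@(2,0): attacks (3,2) (4,1) (1,2) (0,1)
  WQ@(2,2): attacks (2,3) (2,4) (2,1) (2,0) (3,2) (4,2) (1,2) (0,2) (3,3) (3,1) (4,0) (1,3) (0,4) (1,1) (0,0) [ray(0,-1) blocked at (2,0); ray(1,1) blocked at (3,3); ray(-1,-1) blocked at (0,0)]
W attacks (0,1): yes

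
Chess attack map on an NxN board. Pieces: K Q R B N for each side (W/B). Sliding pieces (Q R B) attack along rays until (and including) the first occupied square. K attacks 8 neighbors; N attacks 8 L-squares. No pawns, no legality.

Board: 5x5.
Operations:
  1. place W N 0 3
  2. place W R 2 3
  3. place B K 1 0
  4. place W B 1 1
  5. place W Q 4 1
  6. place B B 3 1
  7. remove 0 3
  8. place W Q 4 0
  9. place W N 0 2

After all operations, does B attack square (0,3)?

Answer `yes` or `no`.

Op 1: place WN@(0,3)
Op 2: place WR@(2,3)
Op 3: place BK@(1,0)
Op 4: place WB@(1,1)
Op 5: place WQ@(4,1)
Op 6: place BB@(3,1)
Op 7: remove (0,3)
Op 8: place WQ@(4,0)
Op 9: place WN@(0,2)
Per-piece attacks for B:
  BK@(1,0): attacks (1,1) (2,0) (0,0) (2,1) (0,1)
  BB@(3,1): attacks (4,2) (4,0) (2,2) (1,3) (0,4) (2,0) [ray(1,-1) blocked at (4,0)]
B attacks (0,3): no

Answer: no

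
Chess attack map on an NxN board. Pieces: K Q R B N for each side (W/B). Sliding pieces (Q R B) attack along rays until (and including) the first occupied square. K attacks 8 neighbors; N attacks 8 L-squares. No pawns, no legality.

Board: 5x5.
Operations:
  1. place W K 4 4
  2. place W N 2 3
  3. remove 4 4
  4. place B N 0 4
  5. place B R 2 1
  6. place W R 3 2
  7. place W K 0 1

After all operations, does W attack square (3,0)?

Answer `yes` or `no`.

Op 1: place WK@(4,4)
Op 2: place WN@(2,3)
Op 3: remove (4,4)
Op 4: place BN@(0,4)
Op 5: place BR@(2,1)
Op 6: place WR@(3,2)
Op 7: place WK@(0,1)
Per-piece attacks for W:
  WK@(0,1): attacks (0,2) (0,0) (1,1) (1,2) (1,0)
  WN@(2,3): attacks (4,4) (0,4) (3,1) (4,2) (1,1) (0,2)
  WR@(3,2): attacks (3,3) (3,4) (3,1) (3,0) (4,2) (2,2) (1,2) (0,2)
W attacks (3,0): yes

Answer: yes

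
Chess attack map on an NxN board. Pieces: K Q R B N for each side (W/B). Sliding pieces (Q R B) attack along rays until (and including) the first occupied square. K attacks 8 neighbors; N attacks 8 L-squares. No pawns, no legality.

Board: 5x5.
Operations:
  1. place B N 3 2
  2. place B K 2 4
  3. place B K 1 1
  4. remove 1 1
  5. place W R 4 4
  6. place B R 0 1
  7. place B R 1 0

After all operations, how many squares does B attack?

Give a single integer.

Answer: 19

Derivation:
Op 1: place BN@(3,2)
Op 2: place BK@(2,4)
Op 3: place BK@(1,1)
Op 4: remove (1,1)
Op 5: place WR@(4,4)
Op 6: place BR@(0,1)
Op 7: place BR@(1,0)
Per-piece attacks for B:
  BR@(0,1): attacks (0,2) (0,3) (0,4) (0,0) (1,1) (2,1) (3,1) (4,1)
  BR@(1,0): attacks (1,1) (1,2) (1,3) (1,4) (2,0) (3,0) (4,0) (0,0)
  BK@(2,4): attacks (2,3) (3,4) (1,4) (3,3) (1,3)
  BN@(3,2): attacks (4,4) (2,4) (1,3) (4,0) (2,0) (1,1)
Union (19 distinct): (0,0) (0,2) (0,3) (0,4) (1,1) (1,2) (1,3) (1,4) (2,0) (2,1) (2,3) (2,4) (3,0) (3,1) (3,3) (3,4) (4,0) (4,1) (4,4)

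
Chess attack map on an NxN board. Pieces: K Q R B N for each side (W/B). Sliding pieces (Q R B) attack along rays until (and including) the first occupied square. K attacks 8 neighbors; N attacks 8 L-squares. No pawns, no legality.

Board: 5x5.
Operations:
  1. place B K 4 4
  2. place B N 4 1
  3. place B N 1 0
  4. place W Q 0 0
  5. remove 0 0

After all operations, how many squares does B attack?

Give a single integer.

Op 1: place BK@(4,4)
Op 2: place BN@(4,1)
Op 3: place BN@(1,0)
Op 4: place WQ@(0,0)
Op 5: remove (0,0)
Per-piece attacks for B:
  BN@(1,0): attacks (2,2) (3,1) (0,2)
  BN@(4,1): attacks (3,3) (2,2) (2,0)
  BK@(4,4): attacks (4,3) (3,4) (3,3)
Union (7 distinct): (0,2) (2,0) (2,2) (3,1) (3,3) (3,4) (4,3)

Answer: 7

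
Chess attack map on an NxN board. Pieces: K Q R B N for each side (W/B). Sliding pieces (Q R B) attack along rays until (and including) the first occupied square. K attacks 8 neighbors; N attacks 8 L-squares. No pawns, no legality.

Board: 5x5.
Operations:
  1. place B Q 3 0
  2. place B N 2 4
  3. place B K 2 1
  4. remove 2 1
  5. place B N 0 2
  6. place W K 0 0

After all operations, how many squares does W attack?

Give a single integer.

Answer: 3

Derivation:
Op 1: place BQ@(3,0)
Op 2: place BN@(2,4)
Op 3: place BK@(2,1)
Op 4: remove (2,1)
Op 5: place BN@(0,2)
Op 6: place WK@(0,0)
Per-piece attacks for W:
  WK@(0,0): attacks (0,1) (1,0) (1,1)
Union (3 distinct): (0,1) (1,0) (1,1)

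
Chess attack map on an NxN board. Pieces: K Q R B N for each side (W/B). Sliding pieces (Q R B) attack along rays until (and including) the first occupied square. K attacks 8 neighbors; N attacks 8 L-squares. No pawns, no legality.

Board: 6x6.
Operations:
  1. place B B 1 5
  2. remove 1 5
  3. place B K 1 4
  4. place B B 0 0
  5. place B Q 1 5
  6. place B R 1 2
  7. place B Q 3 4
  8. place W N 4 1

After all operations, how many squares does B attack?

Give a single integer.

Answer: 27

Derivation:
Op 1: place BB@(1,5)
Op 2: remove (1,5)
Op 3: place BK@(1,4)
Op 4: place BB@(0,0)
Op 5: place BQ@(1,5)
Op 6: place BR@(1,2)
Op 7: place BQ@(3,4)
Op 8: place WN@(4,1)
Per-piece attacks for B:
  BB@(0,0): attacks (1,1) (2,2) (3,3) (4,4) (5,5)
  BR@(1,2): attacks (1,3) (1,4) (1,1) (1,0) (2,2) (3,2) (4,2) (5,2) (0,2) [ray(0,1) blocked at (1,4)]
  BK@(1,4): attacks (1,5) (1,3) (2,4) (0,4) (2,5) (2,3) (0,5) (0,3)
  BQ@(1,5): attacks (1,4) (2,5) (3,5) (4,5) (5,5) (0,5) (2,4) (3,3) (4,2) (5,1) (0,4) [ray(0,-1) blocked at (1,4)]
  BQ@(3,4): attacks (3,5) (3,3) (3,2) (3,1) (3,0) (4,4) (5,4) (2,4) (1,4) (4,5) (4,3) (5,2) (2,5) (2,3) (1,2) [ray(-1,0) blocked at (1,4); ray(-1,-1) blocked at (1,2)]
Union (27 distinct): (0,2) (0,3) (0,4) (0,5) (1,0) (1,1) (1,2) (1,3) (1,4) (1,5) (2,2) (2,3) (2,4) (2,5) (3,0) (3,1) (3,2) (3,3) (3,5) (4,2) (4,3) (4,4) (4,5) (5,1) (5,2) (5,4) (5,5)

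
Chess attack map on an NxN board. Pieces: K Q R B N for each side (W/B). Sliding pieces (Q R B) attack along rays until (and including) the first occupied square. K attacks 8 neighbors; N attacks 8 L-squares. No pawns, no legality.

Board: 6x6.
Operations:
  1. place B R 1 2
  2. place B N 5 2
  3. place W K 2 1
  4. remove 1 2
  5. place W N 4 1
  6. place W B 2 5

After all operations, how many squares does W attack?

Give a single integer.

Op 1: place BR@(1,2)
Op 2: place BN@(5,2)
Op 3: place WK@(2,1)
Op 4: remove (1,2)
Op 5: place WN@(4,1)
Op 6: place WB@(2,5)
Per-piece attacks for W:
  WK@(2,1): attacks (2,2) (2,0) (3,1) (1,1) (3,2) (3,0) (1,2) (1,0)
  WB@(2,5): attacks (3,4) (4,3) (5,2) (1,4) (0,3) [ray(1,-1) blocked at (5,2)]
  WN@(4,1): attacks (5,3) (3,3) (2,2) (2,0)
Union (15 distinct): (0,3) (1,0) (1,1) (1,2) (1,4) (2,0) (2,2) (3,0) (3,1) (3,2) (3,3) (3,4) (4,3) (5,2) (5,3)

Answer: 15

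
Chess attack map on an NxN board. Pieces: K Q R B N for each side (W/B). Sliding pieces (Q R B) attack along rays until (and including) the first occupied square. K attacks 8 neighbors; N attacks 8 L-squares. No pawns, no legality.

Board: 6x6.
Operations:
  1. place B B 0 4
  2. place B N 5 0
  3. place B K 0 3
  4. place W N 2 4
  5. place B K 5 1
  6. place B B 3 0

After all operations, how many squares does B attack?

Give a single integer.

Answer: 15

Derivation:
Op 1: place BB@(0,4)
Op 2: place BN@(5,0)
Op 3: place BK@(0,3)
Op 4: place WN@(2,4)
Op 5: place BK@(5,1)
Op 6: place BB@(3,0)
Per-piece attacks for B:
  BK@(0,3): attacks (0,4) (0,2) (1,3) (1,4) (1,2)
  BB@(0,4): attacks (1,5) (1,3) (2,2) (3,1) (4,0)
  BB@(3,0): attacks (4,1) (5,2) (2,1) (1,2) (0,3) [ray(-1,1) blocked at (0,3)]
  BN@(5,0): attacks (4,2) (3,1)
  BK@(5,1): attacks (5,2) (5,0) (4,1) (4,2) (4,0)
Union (15 distinct): (0,2) (0,3) (0,4) (1,2) (1,3) (1,4) (1,5) (2,1) (2,2) (3,1) (4,0) (4,1) (4,2) (5,0) (5,2)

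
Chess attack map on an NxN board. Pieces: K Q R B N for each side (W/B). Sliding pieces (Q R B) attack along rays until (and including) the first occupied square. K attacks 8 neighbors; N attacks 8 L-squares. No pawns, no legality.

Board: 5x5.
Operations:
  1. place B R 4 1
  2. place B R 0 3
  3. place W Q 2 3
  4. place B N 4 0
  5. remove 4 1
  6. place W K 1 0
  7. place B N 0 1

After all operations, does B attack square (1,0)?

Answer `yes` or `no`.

Answer: no

Derivation:
Op 1: place BR@(4,1)
Op 2: place BR@(0,3)
Op 3: place WQ@(2,3)
Op 4: place BN@(4,0)
Op 5: remove (4,1)
Op 6: place WK@(1,0)
Op 7: place BN@(0,1)
Per-piece attacks for B:
  BN@(0,1): attacks (1,3) (2,2) (2,0)
  BR@(0,3): attacks (0,4) (0,2) (0,1) (1,3) (2,3) [ray(0,-1) blocked at (0,1); ray(1,0) blocked at (2,3)]
  BN@(4,0): attacks (3,2) (2,1)
B attacks (1,0): no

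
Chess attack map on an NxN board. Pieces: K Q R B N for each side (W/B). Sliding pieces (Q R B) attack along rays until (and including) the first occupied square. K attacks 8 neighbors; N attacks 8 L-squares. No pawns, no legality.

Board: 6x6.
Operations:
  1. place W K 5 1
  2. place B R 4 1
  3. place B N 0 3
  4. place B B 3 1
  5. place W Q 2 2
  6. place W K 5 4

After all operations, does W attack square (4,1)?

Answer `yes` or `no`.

Answer: yes

Derivation:
Op 1: place WK@(5,1)
Op 2: place BR@(4,1)
Op 3: place BN@(0,3)
Op 4: place BB@(3,1)
Op 5: place WQ@(2,2)
Op 6: place WK@(5,4)
Per-piece attacks for W:
  WQ@(2,2): attacks (2,3) (2,4) (2,5) (2,1) (2,0) (3,2) (4,2) (5,2) (1,2) (0,2) (3,3) (4,4) (5,5) (3,1) (1,3) (0,4) (1,1) (0,0) [ray(1,-1) blocked at (3,1)]
  WK@(5,1): attacks (5,2) (5,0) (4,1) (4,2) (4,0)
  WK@(5,4): attacks (5,5) (5,3) (4,4) (4,5) (4,3)
W attacks (4,1): yes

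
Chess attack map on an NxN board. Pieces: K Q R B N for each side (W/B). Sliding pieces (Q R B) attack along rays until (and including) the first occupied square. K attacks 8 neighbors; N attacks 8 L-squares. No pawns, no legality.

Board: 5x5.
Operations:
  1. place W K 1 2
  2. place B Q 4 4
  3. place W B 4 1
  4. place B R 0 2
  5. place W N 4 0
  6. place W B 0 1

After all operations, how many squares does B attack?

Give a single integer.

Op 1: place WK@(1,2)
Op 2: place BQ@(4,4)
Op 3: place WB@(4,1)
Op 4: place BR@(0,2)
Op 5: place WN@(4,0)
Op 6: place WB@(0,1)
Per-piece attacks for B:
  BR@(0,2): attacks (0,3) (0,4) (0,1) (1,2) [ray(0,-1) blocked at (0,1); ray(1,0) blocked at (1,2)]
  BQ@(4,4): attacks (4,3) (4,2) (4,1) (3,4) (2,4) (1,4) (0,4) (3,3) (2,2) (1,1) (0,0) [ray(0,-1) blocked at (4,1)]
Union (14 distinct): (0,0) (0,1) (0,3) (0,4) (1,1) (1,2) (1,4) (2,2) (2,4) (3,3) (3,4) (4,1) (4,2) (4,3)

Answer: 14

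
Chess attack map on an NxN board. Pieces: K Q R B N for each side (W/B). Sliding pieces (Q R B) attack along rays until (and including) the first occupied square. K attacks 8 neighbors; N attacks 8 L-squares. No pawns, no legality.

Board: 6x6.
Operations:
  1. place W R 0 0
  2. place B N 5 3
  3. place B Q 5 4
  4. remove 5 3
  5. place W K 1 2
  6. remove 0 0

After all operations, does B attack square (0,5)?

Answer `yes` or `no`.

Answer: no

Derivation:
Op 1: place WR@(0,0)
Op 2: place BN@(5,3)
Op 3: place BQ@(5,4)
Op 4: remove (5,3)
Op 5: place WK@(1,2)
Op 6: remove (0,0)
Per-piece attacks for B:
  BQ@(5,4): attacks (5,5) (5,3) (5,2) (5,1) (5,0) (4,4) (3,4) (2,4) (1,4) (0,4) (4,5) (4,3) (3,2) (2,1) (1,0)
B attacks (0,5): no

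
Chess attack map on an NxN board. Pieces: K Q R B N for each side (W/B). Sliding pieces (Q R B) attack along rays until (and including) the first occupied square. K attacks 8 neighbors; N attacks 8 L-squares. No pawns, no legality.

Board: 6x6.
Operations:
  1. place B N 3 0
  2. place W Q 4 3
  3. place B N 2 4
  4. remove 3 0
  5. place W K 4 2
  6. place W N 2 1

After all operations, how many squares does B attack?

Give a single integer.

Op 1: place BN@(3,0)
Op 2: place WQ@(4,3)
Op 3: place BN@(2,4)
Op 4: remove (3,0)
Op 5: place WK@(4,2)
Op 6: place WN@(2,1)
Per-piece attacks for B:
  BN@(2,4): attacks (4,5) (0,5) (3,2) (4,3) (1,2) (0,3)
Union (6 distinct): (0,3) (0,5) (1,2) (3,2) (4,3) (4,5)

Answer: 6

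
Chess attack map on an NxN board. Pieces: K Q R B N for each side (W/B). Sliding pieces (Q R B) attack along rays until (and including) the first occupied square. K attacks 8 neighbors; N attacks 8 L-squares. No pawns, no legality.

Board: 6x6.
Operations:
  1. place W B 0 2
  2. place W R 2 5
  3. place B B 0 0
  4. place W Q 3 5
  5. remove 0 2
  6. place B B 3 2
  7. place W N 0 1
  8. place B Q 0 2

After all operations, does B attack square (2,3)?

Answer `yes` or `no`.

Op 1: place WB@(0,2)
Op 2: place WR@(2,5)
Op 3: place BB@(0,0)
Op 4: place WQ@(3,5)
Op 5: remove (0,2)
Op 6: place BB@(3,2)
Op 7: place WN@(0,1)
Op 8: place BQ@(0,2)
Per-piece attacks for B:
  BB@(0,0): attacks (1,1) (2,2) (3,3) (4,4) (5,5)
  BQ@(0,2): attacks (0,3) (0,4) (0,5) (0,1) (1,2) (2,2) (3,2) (1,3) (2,4) (3,5) (1,1) (2,0) [ray(0,-1) blocked at (0,1); ray(1,0) blocked at (3,2); ray(1,1) blocked at (3,5)]
  BB@(3,2): attacks (4,3) (5,4) (4,1) (5,0) (2,3) (1,4) (0,5) (2,1) (1,0)
B attacks (2,3): yes

Answer: yes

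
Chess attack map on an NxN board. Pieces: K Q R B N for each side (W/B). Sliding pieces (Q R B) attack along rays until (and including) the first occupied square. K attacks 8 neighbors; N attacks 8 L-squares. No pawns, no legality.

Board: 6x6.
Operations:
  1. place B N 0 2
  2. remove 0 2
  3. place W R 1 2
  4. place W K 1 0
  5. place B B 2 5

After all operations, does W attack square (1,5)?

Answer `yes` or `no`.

Answer: yes

Derivation:
Op 1: place BN@(0,2)
Op 2: remove (0,2)
Op 3: place WR@(1,2)
Op 4: place WK@(1,0)
Op 5: place BB@(2,5)
Per-piece attacks for W:
  WK@(1,0): attacks (1,1) (2,0) (0,0) (2,1) (0,1)
  WR@(1,2): attacks (1,3) (1,4) (1,5) (1,1) (1,0) (2,2) (3,2) (4,2) (5,2) (0,2) [ray(0,-1) blocked at (1,0)]
W attacks (1,5): yes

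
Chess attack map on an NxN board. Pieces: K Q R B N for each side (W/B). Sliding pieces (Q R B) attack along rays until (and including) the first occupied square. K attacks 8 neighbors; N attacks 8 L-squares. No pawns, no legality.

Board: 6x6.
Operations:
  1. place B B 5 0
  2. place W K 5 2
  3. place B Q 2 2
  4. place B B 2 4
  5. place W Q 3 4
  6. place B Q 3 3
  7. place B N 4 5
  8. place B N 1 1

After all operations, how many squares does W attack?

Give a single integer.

Answer: 16

Derivation:
Op 1: place BB@(5,0)
Op 2: place WK@(5,2)
Op 3: place BQ@(2,2)
Op 4: place BB@(2,4)
Op 5: place WQ@(3,4)
Op 6: place BQ@(3,3)
Op 7: place BN@(4,5)
Op 8: place BN@(1,1)
Per-piece attacks for W:
  WQ@(3,4): attacks (3,5) (3,3) (4,4) (5,4) (2,4) (4,5) (4,3) (5,2) (2,5) (2,3) (1,2) (0,1) [ray(0,-1) blocked at (3,3); ray(-1,0) blocked at (2,4); ray(1,1) blocked at (4,5); ray(1,-1) blocked at (5,2)]
  WK@(5,2): attacks (5,3) (5,1) (4,2) (4,3) (4,1)
Union (16 distinct): (0,1) (1,2) (2,3) (2,4) (2,5) (3,3) (3,5) (4,1) (4,2) (4,3) (4,4) (4,5) (5,1) (5,2) (5,3) (5,4)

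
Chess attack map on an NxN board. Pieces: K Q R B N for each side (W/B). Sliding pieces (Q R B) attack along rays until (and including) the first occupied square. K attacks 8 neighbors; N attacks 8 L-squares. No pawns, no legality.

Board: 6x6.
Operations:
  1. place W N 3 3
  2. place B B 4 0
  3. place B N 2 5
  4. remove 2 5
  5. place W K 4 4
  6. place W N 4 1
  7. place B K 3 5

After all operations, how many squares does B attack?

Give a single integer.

Answer: 10

Derivation:
Op 1: place WN@(3,3)
Op 2: place BB@(4,0)
Op 3: place BN@(2,5)
Op 4: remove (2,5)
Op 5: place WK@(4,4)
Op 6: place WN@(4,1)
Op 7: place BK@(3,5)
Per-piece attacks for B:
  BK@(3,5): attacks (3,4) (4,5) (2,5) (4,4) (2,4)
  BB@(4,0): attacks (5,1) (3,1) (2,2) (1,3) (0,4)
Union (10 distinct): (0,4) (1,3) (2,2) (2,4) (2,5) (3,1) (3,4) (4,4) (4,5) (5,1)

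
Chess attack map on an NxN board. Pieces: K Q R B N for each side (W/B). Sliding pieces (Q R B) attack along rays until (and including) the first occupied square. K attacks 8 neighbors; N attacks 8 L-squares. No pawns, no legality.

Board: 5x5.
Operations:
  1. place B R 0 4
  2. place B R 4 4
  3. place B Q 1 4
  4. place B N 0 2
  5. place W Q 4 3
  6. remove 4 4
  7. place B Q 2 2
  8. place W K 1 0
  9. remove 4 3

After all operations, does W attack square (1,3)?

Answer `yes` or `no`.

Op 1: place BR@(0,4)
Op 2: place BR@(4,4)
Op 3: place BQ@(1,4)
Op 4: place BN@(0,2)
Op 5: place WQ@(4,3)
Op 6: remove (4,4)
Op 7: place BQ@(2,2)
Op 8: place WK@(1,0)
Op 9: remove (4,3)
Per-piece attacks for W:
  WK@(1,0): attacks (1,1) (2,0) (0,0) (2,1) (0,1)
W attacks (1,3): no

Answer: no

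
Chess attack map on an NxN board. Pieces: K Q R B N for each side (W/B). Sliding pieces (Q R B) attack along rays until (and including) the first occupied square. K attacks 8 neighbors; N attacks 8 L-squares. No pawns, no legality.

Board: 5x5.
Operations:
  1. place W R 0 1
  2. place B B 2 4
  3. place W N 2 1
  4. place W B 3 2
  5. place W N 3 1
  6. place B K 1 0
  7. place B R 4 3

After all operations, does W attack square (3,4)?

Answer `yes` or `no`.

Op 1: place WR@(0,1)
Op 2: place BB@(2,4)
Op 3: place WN@(2,1)
Op 4: place WB@(3,2)
Op 5: place WN@(3,1)
Op 6: place BK@(1,0)
Op 7: place BR@(4,3)
Per-piece attacks for W:
  WR@(0,1): attacks (0,2) (0,3) (0,4) (0,0) (1,1) (2,1) [ray(1,0) blocked at (2,1)]
  WN@(2,1): attacks (3,3) (4,2) (1,3) (0,2) (4,0) (0,0)
  WN@(3,1): attacks (4,3) (2,3) (1,2) (1,0)
  WB@(3,2): attacks (4,3) (4,1) (2,3) (1,4) (2,1) [ray(1,1) blocked at (4,3); ray(-1,-1) blocked at (2,1)]
W attacks (3,4): no

Answer: no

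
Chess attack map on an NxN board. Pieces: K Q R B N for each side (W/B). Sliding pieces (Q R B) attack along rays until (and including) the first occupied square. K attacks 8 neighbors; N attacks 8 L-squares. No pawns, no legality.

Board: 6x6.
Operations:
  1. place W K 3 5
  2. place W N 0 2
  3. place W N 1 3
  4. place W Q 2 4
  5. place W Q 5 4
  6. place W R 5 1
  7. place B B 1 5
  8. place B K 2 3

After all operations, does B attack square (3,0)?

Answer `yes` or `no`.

Answer: no

Derivation:
Op 1: place WK@(3,5)
Op 2: place WN@(0,2)
Op 3: place WN@(1,3)
Op 4: place WQ@(2,4)
Op 5: place WQ@(5,4)
Op 6: place WR@(5,1)
Op 7: place BB@(1,5)
Op 8: place BK@(2,3)
Per-piece attacks for B:
  BB@(1,5): attacks (2,4) (0,4) [ray(1,-1) blocked at (2,4)]
  BK@(2,3): attacks (2,4) (2,2) (3,3) (1,3) (3,4) (3,2) (1,4) (1,2)
B attacks (3,0): no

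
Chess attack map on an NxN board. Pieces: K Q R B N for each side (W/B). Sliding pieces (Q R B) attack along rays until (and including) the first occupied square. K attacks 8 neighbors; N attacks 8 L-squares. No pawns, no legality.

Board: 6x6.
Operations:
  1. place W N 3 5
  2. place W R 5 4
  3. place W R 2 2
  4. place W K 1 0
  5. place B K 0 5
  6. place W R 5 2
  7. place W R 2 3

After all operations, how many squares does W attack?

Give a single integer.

Op 1: place WN@(3,5)
Op 2: place WR@(5,4)
Op 3: place WR@(2,2)
Op 4: place WK@(1,0)
Op 5: place BK@(0,5)
Op 6: place WR@(5,2)
Op 7: place WR@(2,3)
Per-piece attacks for W:
  WK@(1,0): attacks (1,1) (2,0) (0,0) (2,1) (0,1)
  WR@(2,2): attacks (2,3) (2,1) (2,0) (3,2) (4,2) (5,2) (1,2) (0,2) [ray(0,1) blocked at (2,3); ray(1,0) blocked at (5,2)]
  WR@(2,3): attacks (2,4) (2,5) (2,2) (3,3) (4,3) (5,3) (1,3) (0,3) [ray(0,-1) blocked at (2,2)]
  WN@(3,5): attacks (4,3) (5,4) (2,3) (1,4)
  WR@(5,2): attacks (5,3) (5,4) (5,1) (5,0) (4,2) (3,2) (2,2) [ray(0,1) blocked at (5,4); ray(-1,0) blocked at (2,2)]
  WR@(5,4): attacks (5,5) (5,3) (5,2) (4,4) (3,4) (2,4) (1,4) (0,4) [ray(0,-1) blocked at (5,2)]
Union (27 distinct): (0,0) (0,1) (0,2) (0,3) (0,4) (1,1) (1,2) (1,3) (1,4) (2,0) (2,1) (2,2) (2,3) (2,4) (2,5) (3,2) (3,3) (3,4) (4,2) (4,3) (4,4) (5,0) (5,1) (5,2) (5,3) (5,4) (5,5)

Answer: 27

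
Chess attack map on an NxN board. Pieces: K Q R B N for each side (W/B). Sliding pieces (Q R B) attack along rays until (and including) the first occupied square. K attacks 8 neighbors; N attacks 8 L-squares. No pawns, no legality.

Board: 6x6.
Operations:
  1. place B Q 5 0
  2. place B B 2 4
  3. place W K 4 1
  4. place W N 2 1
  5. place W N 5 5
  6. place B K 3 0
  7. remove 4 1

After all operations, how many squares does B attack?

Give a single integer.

Op 1: place BQ@(5,0)
Op 2: place BB@(2,4)
Op 3: place WK@(4,1)
Op 4: place WN@(2,1)
Op 5: place WN@(5,5)
Op 6: place BK@(3,0)
Op 7: remove (4,1)
Per-piece attacks for B:
  BB@(2,4): attacks (3,5) (3,3) (4,2) (5,1) (1,5) (1,3) (0,2)
  BK@(3,0): attacks (3,1) (4,0) (2,0) (4,1) (2,1)
  BQ@(5,0): attacks (5,1) (5,2) (5,3) (5,4) (5,5) (4,0) (3,0) (4,1) (3,2) (2,3) (1,4) (0,5) [ray(0,1) blocked at (5,5); ray(-1,0) blocked at (3,0)]
Union (21 distinct): (0,2) (0,5) (1,3) (1,4) (1,5) (2,0) (2,1) (2,3) (3,0) (3,1) (3,2) (3,3) (3,5) (4,0) (4,1) (4,2) (5,1) (5,2) (5,3) (5,4) (5,5)

Answer: 21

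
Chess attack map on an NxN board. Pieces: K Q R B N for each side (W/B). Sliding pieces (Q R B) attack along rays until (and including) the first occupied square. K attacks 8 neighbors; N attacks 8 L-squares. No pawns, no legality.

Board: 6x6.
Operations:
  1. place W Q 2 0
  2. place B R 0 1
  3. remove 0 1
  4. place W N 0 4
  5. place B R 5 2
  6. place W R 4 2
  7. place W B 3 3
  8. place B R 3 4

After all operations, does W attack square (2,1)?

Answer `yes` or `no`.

Op 1: place WQ@(2,0)
Op 2: place BR@(0,1)
Op 3: remove (0,1)
Op 4: place WN@(0,4)
Op 5: place BR@(5,2)
Op 6: place WR@(4,2)
Op 7: place WB@(3,3)
Op 8: place BR@(3,4)
Per-piece attacks for W:
  WN@(0,4): attacks (2,5) (1,2) (2,3)
  WQ@(2,0): attacks (2,1) (2,2) (2,3) (2,4) (2,5) (3,0) (4,0) (5,0) (1,0) (0,0) (3,1) (4,2) (1,1) (0,2) [ray(1,1) blocked at (4,2)]
  WB@(3,3): attacks (4,4) (5,5) (4,2) (2,4) (1,5) (2,2) (1,1) (0,0) [ray(1,-1) blocked at (4,2)]
  WR@(4,2): attacks (4,3) (4,4) (4,5) (4,1) (4,0) (5,2) (3,2) (2,2) (1,2) (0,2) [ray(1,0) blocked at (5,2)]
W attacks (2,1): yes

Answer: yes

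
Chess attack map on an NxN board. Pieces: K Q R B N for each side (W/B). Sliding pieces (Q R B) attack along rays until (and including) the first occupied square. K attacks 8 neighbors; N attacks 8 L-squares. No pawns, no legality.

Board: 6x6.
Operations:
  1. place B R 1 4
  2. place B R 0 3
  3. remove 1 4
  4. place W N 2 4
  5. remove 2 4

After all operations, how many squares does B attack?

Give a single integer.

Op 1: place BR@(1,4)
Op 2: place BR@(0,3)
Op 3: remove (1,4)
Op 4: place WN@(2,4)
Op 5: remove (2,4)
Per-piece attacks for B:
  BR@(0,3): attacks (0,4) (0,5) (0,2) (0,1) (0,0) (1,3) (2,3) (3,3) (4,3) (5,3)
Union (10 distinct): (0,0) (0,1) (0,2) (0,4) (0,5) (1,3) (2,3) (3,3) (4,3) (5,3)

Answer: 10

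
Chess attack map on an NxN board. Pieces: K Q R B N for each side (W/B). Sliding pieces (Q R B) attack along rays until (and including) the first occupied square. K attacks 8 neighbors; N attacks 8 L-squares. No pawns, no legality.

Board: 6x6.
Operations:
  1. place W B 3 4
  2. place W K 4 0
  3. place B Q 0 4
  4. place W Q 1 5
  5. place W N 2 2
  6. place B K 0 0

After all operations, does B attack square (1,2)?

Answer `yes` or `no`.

Op 1: place WB@(3,4)
Op 2: place WK@(4,0)
Op 3: place BQ@(0,4)
Op 4: place WQ@(1,5)
Op 5: place WN@(2,2)
Op 6: place BK@(0,0)
Per-piece attacks for B:
  BK@(0,0): attacks (0,1) (1,0) (1,1)
  BQ@(0,4): attacks (0,5) (0,3) (0,2) (0,1) (0,0) (1,4) (2,4) (3,4) (1,5) (1,3) (2,2) [ray(0,-1) blocked at (0,0); ray(1,0) blocked at (3,4); ray(1,1) blocked at (1,5); ray(1,-1) blocked at (2,2)]
B attacks (1,2): no

Answer: no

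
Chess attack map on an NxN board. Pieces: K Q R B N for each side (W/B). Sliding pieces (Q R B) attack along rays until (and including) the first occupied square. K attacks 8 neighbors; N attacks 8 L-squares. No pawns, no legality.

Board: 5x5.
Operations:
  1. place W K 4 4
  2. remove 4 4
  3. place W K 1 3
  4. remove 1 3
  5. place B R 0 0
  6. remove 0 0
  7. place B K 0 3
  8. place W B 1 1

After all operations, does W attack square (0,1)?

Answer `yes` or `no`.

Op 1: place WK@(4,4)
Op 2: remove (4,4)
Op 3: place WK@(1,3)
Op 4: remove (1,3)
Op 5: place BR@(0,0)
Op 6: remove (0,0)
Op 7: place BK@(0,3)
Op 8: place WB@(1,1)
Per-piece attacks for W:
  WB@(1,1): attacks (2,2) (3,3) (4,4) (2,0) (0,2) (0,0)
W attacks (0,1): no

Answer: no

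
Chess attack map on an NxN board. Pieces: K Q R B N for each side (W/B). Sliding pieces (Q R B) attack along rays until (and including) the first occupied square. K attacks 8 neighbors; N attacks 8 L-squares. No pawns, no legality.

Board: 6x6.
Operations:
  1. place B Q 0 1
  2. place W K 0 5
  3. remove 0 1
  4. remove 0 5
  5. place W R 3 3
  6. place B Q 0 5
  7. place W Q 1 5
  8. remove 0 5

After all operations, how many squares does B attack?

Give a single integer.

Op 1: place BQ@(0,1)
Op 2: place WK@(0,5)
Op 3: remove (0,1)
Op 4: remove (0,5)
Op 5: place WR@(3,3)
Op 6: place BQ@(0,5)
Op 7: place WQ@(1,5)
Op 8: remove (0,5)
Per-piece attacks for B:
Union (0 distinct): (none)

Answer: 0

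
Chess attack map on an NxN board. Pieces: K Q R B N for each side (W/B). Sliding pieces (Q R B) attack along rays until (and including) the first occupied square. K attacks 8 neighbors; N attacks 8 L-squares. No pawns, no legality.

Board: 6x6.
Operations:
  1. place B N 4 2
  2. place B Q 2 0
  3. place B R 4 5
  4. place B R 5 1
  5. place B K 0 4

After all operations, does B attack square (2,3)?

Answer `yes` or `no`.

Answer: yes

Derivation:
Op 1: place BN@(4,2)
Op 2: place BQ@(2,0)
Op 3: place BR@(4,5)
Op 4: place BR@(5,1)
Op 5: place BK@(0,4)
Per-piece attacks for B:
  BK@(0,4): attacks (0,5) (0,3) (1,4) (1,5) (1,3)
  BQ@(2,0): attacks (2,1) (2,2) (2,3) (2,4) (2,5) (3,0) (4,0) (5,0) (1,0) (0,0) (3,1) (4,2) (1,1) (0,2) [ray(1,1) blocked at (4,2)]
  BN@(4,2): attacks (5,4) (3,4) (2,3) (5,0) (3,0) (2,1)
  BR@(4,5): attacks (4,4) (4,3) (4,2) (5,5) (3,5) (2,5) (1,5) (0,5) [ray(0,-1) blocked at (4,2)]
  BR@(5,1): attacks (5,2) (5,3) (5,4) (5,5) (5,0) (4,1) (3,1) (2,1) (1,1) (0,1)
B attacks (2,3): yes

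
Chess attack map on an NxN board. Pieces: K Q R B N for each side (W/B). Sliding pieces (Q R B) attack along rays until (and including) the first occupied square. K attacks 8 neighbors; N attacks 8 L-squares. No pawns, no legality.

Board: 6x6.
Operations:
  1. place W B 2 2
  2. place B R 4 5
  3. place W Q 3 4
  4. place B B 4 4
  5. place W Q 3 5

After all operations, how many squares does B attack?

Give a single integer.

Answer: 6

Derivation:
Op 1: place WB@(2,2)
Op 2: place BR@(4,5)
Op 3: place WQ@(3,4)
Op 4: place BB@(4,4)
Op 5: place WQ@(3,5)
Per-piece attacks for B:
  BB@(4,4): attacks (5,5) (5,3) (3,5) (3,3) (2,2) [ray(-1,1) blocked at (3,5); ray(-1,-1) blocked at (2,2)]
  BR@(4,5): attacks (4,4) (5,5) (3,5) [ray(0,-1) blocked at (4,4); ray(-1,0) blocked at (3,5)]
Union (6 distinct): (2,2) (3,3) (3,5) (4,4) (5,3) (5,5)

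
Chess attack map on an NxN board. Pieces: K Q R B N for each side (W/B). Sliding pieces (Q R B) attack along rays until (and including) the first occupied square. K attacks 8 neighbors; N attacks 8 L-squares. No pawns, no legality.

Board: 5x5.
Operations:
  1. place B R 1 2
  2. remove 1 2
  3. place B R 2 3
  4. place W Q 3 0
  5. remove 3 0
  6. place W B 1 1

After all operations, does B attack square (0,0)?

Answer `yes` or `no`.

Op 1: place BR@(1,2)
Op 2: remove (1,2)
Op 3: place BR@(2,3)
Op 4: place WQ@(3,0)
Op 5: remove (3,0)
Op 6: place WB@(1,1)
Per-piece attacks for B:
  BR@(2,3): attacks (2,4) (2,2) (2,1) (2,0) (3,3) (4,3) (1,3) (0,3)
B attacks (0,0): no

Answer: no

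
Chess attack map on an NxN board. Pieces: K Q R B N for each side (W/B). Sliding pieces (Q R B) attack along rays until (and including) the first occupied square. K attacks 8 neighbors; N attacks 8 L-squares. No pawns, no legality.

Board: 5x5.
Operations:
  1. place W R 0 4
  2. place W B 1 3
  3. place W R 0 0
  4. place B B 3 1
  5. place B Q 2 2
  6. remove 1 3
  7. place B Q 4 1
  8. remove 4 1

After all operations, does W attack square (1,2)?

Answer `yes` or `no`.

Op 1: place WR@(0,4)
Op 2: place WB@(1,3)
Op 3: place WR@(0,0)
Op 4: place BB@(3,1)
Op 5: place BQ@(2,2)
Op 6: remove (1,3)
Op 7: place BQ@(4,1)
Op 8: remove (4,1)
Per-piece attacks for W:
  WR@(0,0): attacks (0,1) (0,2) (0,3) (0,4) (1,0) (2,0) (3,0) (4,0) [ray(0,1) blocked at (0,4)]
  WR@(0,4): attacks (0,3) (0,2) (0,1) (0,0) (1,4) (2,4) (3,4) (4,4) [ray(0,-1) blocked at (0,0)]
W attacks (1,2): no

Answer: no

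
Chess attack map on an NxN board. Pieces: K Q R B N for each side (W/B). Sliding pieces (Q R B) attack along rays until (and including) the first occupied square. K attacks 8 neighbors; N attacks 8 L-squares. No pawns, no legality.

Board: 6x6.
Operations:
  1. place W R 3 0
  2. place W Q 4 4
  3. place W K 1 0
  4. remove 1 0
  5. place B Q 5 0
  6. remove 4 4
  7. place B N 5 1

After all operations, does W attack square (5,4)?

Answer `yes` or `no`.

Answer: no

Derivation:
Op 1: place WR@(3,0)
Op 2: place WQ@(4,4)
Op 3: place WK@(1,0)
Op 4: remove (1,0)
Op 5: place BQ@(5,0)
Op 6: remove (4,4)
Op 7: place BN@(5,1)
Per-piece attacks for W:
  WR@(3,0): attacks (3,1) (3,2) (3,3) (3,4) (3,5) (4,0) (5,0) (2,0) (1,0) (0,0) [ray(1,0) blocked at (5,0)]
W attacks (5,4): no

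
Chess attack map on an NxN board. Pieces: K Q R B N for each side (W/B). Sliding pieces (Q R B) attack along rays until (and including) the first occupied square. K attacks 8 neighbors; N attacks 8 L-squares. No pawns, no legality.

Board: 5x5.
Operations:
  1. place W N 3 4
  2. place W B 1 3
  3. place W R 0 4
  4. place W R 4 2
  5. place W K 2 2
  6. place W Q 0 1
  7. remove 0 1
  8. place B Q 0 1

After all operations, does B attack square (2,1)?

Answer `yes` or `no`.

Op 1: place WN@(3,4)
Op 2: place WB@(1,3)
Op 3: place WR@(0,4)
Op 4: place WR@(4,2)
Op 5: place WK@(2,2)
Op 6: place WQ@(0,1)
Op 7: remove (0,1)
Op 8: place BQ@(0,1)
Per-piece attacks for B:
  BQ@(0,1): attacks (0,2) (0,3) (0,4) (0,0) (1,1) (2,1) (3,1) (4,1) (1,2) (2,3) (3,4) (1,0) [ray(0,1) blocked at (0,4); ray(1,1) blocked at (3,4)]
B attacks (2,1): yes

Answer: yes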